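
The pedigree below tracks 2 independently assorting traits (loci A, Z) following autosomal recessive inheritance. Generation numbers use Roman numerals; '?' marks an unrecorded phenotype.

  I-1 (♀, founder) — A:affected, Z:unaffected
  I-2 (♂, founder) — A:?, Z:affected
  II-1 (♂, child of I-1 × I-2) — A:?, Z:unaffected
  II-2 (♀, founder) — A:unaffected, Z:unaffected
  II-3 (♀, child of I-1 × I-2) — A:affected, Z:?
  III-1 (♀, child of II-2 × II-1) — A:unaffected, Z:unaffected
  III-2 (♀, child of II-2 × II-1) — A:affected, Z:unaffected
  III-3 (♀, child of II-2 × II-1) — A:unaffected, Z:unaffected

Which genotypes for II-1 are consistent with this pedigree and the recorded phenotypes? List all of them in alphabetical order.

II-1 ∈ {Aa Zz, aa Zz}

A/I-1 aff ·: aa
A/I-2 ? ·: Aa|aa
A/II-1 ? I-1×I-2: Aa|aa
A/II-2 un ·: Aa
A/II-3 aff I-1×I-2: aa
A/III-1 un II-2×II-1: AA|Aa
A/III-2 aff II-2×II-1: aa
A/III-3 un II-2×II-1: AA|Aa
⇒ A over [I-1,I-2,II-1,II-2,II-3,III-1,III-2,III-3]: 6 consistent
Z/I-1 un ·: ZZ|Zz
Z/I-2 aff ·: zz
Z/II-1 un I-1×I-2: Zz
Z/II-2 un ·: ZZ|Zz
Z/II-3 ? I-1×I-2: Zz|zz
Z/III-1 un II-2×II-1: ZZ|Zz
Z/III-2 un II-2×II-1: ZZ|Zz
Z/III-3 un II-2×II-1: ZZ|Zz
⇒ Z over [I-1,I-2,II-1,II-2,II-3,III-1,III-2,III-3]: 48 consistent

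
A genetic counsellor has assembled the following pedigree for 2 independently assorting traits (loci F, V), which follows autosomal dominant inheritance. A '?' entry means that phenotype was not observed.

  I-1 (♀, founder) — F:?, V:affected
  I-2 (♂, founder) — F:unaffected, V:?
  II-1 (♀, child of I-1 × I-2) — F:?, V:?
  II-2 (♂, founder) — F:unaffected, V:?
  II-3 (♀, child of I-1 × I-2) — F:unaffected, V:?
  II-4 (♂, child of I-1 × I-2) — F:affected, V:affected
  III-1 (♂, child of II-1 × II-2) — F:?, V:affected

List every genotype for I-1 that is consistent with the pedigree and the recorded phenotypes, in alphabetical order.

I-1 ∈ {Ff VV, Ff Vv}

F/I-1 ? ·: Ff
F/I-2 un ·: ff
F/II-1 ? I-1×I-2: ff|Ff
F/II-2 un ·: ff
F/II-3 un I-1×I-2: ff
F/II-4 aff I-1×I-2: Ff
F/III-1 ? II-1×II-2: ff|Ff
⇒ F over [I-1,I-2,II-1,II-2,II-3,II-4,III-1]: 3 consistent
V/I-1 aff ·: Vv|VV
V/I-2 ? ·: vv|Vv|VV
V/II-1 ? I-1×I-2: vv|Vv|VV
V/II-2 ? ·: vv|Vv|VV
V/II-3 ? I-1×I-2: vv|Vv|VV
V/II-4 aff I-1×I-2: Vv|VV
V/III-1 aff II-1×II-2: Vv|VV
⇒ V over [I-1,I-2,II-1,II-2,II-3,II-4,III-1]: 161 consistent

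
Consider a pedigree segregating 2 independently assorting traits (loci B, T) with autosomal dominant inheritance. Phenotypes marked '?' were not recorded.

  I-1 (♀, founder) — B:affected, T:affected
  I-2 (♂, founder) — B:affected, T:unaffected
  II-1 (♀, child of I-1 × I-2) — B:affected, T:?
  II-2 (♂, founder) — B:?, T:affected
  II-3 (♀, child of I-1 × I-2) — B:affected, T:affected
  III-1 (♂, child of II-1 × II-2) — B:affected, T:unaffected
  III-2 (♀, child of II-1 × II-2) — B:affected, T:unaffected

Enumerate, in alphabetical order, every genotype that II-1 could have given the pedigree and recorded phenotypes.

II-1 ∈ {BB Tt, BB tt, Bb Tt, Bb tt}

B/I-1 aff ·: Bb|BB
B/I-2 aff ·: Bb|BB
B/II-1 aff I-1×I-2: Bb|BB
B/II-2 ? ·: bb|Bb|BB
B/II-3 aff I-1×I-2: Bb|BB
B/III-1 aff II-1×II-2: Bb|BB
B/III-2 aff II-1×II-2: Bb|BB
⇒ B over [I-1,I-2,II-1,II-2,II-3,III-1,III-2]: 96 consistent
T/I-1 aff ·: Tt|TT
T/I-2 un ·: tt
T/II-1 ? I-1×I-2: tt|Tt
T/II-2 aff ·: Tt
T/II-3 aff I-1×I-2: Tt
T/III-1 un II-1×II-2: tt
T/III-2 un II-1×II-2: tt
⇒ T over [I-1,I-2,II-1,II-2,II-3,III-1,III-2]: 3 consistent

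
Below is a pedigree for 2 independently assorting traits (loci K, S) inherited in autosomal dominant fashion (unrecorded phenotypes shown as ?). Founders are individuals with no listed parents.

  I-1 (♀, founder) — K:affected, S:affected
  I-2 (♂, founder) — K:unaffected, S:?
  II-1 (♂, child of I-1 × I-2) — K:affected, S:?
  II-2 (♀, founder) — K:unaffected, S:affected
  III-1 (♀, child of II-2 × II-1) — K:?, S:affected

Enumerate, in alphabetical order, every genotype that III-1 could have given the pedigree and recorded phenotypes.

III-1 ∈ {Kk SS, Kk Ss, kk SS, kk Ss}

K/I-1 aff ·: Kk|KK
K/I-2 un ·: kk
K/II-1 aff I-1×I-2: Kk
K/II-2 un ·: kk
K/III-1 ? II-2×II-1: kk|Kk
⇒ K over [I-1,I-2,II-1,II-2,III-1]: 4 consistent
S/I-1 aff ·: Ss|SS
S/I-2 ? ·: ss|Ss|SS
S/II-1 ? I-1×I-2: ss|Ss|SS
S/II-2 aff ·: Ss|SS
S/III-1 aff II-2×II-1: Ss|SS
⇒ S over [I-1,I-2,II-1,II-2,III-1]: 36 consistent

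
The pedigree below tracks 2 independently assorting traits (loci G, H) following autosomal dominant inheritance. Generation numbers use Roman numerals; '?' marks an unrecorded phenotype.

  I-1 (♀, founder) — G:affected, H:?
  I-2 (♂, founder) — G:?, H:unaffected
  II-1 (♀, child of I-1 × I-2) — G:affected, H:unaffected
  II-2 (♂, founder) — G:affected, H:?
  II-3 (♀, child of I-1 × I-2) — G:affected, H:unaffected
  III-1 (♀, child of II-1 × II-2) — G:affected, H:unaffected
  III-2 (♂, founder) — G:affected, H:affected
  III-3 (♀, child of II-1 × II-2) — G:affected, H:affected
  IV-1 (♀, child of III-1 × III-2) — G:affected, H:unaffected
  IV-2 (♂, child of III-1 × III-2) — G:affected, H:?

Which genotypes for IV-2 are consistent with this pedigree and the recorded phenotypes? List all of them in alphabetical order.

IV-2 ∈ {GG Hh, GG hh, Gg Hh, Gg hh}

G/I-1 aff ·: Gg|GG
G/I-2 ? ·: gg|Gg|GG
G/II-1 aff I-1×I-2: Gg|GG
G/II-2 aff ·: Gg|GG
G/II-3 aff I-1×I-2: Gg|GG
G/III-1 aff II-1×II-2: Gg|GG
G/III-2 aff ·: Gg|GG
G/III-3 aff II-1×II-2: Gg|GG
G/IV-1 aff III-1×III-2: Gg|GG
G/IV-2 aff III-1×III-2: Gg|GG
⇒ G over [I-1,I-2,II-1,II-2,II-3,III-1,III-2,III-3,IV-1,IV-2]: 633 consistent
H/I-1 ? ·: hh|Hh
H/I-2 un ·: hh
H/II-1 un I-1×I-2: hh
H/II-2 ? ·: Hh
H/II-3 un I-1×I-2: hh
H/III-1 un II-1×II-2: hh
H/III-2 aff ·: Hh
H/III-3 aff II-1×II-2: Hh
H/IV-1 un III-1×III-2: hh
H/IV-2 ? III-1×III-2: hh|Hh
⇒ H over [I-1,I-2,II-1,II-2,II-3,III-1,III-2,III-3,IV-1,IV-2]: 4 consistent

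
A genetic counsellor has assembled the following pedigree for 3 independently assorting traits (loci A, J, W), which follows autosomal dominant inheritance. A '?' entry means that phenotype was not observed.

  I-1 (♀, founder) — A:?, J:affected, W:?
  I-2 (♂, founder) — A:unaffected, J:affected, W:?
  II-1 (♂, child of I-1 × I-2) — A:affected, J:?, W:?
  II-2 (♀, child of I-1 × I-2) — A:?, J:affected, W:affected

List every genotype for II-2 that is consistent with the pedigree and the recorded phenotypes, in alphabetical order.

II-2 ∈ {Aa JJ WW, Aa JJ Ww, Aa Jj WW, Aa Jj Ww, aa JJ WW, aa JJ Ww, aa Jj WW, aa Jj Ww}

A/I-1 ? ·: Aa|AA
A/I-2 un ·: aa
A/II-1 aff I-1×I-2: Aa
A/II-2 ? I-1×I-2: aa|Aa
⇒ A over [I-1,I-2,II-1,II-2]: 3 consistent
J/I-1 aff ·: Jj|JJ
J/I-2 aff ·: Jj|JJ
J/II-1 ? I-1×I-2: jj|Jj|JJ
J/II-2 aff I-1×I-2: Jj|JJ
⇒ J over [I-1,I-2,II-1,II-2]: 15 consistent
W/I-1 ? ·: ww|Ww|WW
W/I-2 ? ·: ww|Ww|WW
W/II-1 ? I-1×I-2: ww|Ww|WW
W/II-2 aff I-1×I-2: Ww|WW
⇒ W over [I-1,I-2,II-1,II-2]: 21 consistent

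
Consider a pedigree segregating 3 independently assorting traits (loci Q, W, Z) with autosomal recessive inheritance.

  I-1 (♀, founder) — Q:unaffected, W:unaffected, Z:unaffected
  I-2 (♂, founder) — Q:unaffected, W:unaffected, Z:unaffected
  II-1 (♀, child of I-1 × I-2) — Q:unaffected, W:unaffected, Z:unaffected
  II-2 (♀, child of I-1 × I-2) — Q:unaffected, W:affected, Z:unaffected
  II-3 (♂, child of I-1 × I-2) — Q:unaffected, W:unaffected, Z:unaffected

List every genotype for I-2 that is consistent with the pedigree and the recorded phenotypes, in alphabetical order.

I-2 ∈ {QQ Ww ZZ, QQ Ww Zz, Qq Ww ZZ, Qq Ww Zz}

Q/I-1 un ·: QQ|Qq
Q/I-2 un ·: QQ|Qq
Q/II-1 un I-1×I-2: QQ|Qq
Q/II-2 un I-1×I-2: QQ|Qq
Q/II-3 un I-1×I-2: QQ|Qq
⇒ Q over [I-1,I-2,II-1,II-2,II-3]: 25 consistent
W/I-1 un ·: Ww
W/I-2 un ·: Ww
W/II-1 un I-1×I-2: WW|Ww
W/II-2 aff I-1×I-2: ww
W/II-3 un I-1×I-2: WW|Ww
⇒ W over [I-1,I-2,II-1,II-2,II-3]: 4 consistent
Z/I-1 un ·: ZZ|Zz
Z/I-2 un ·: ZZ|Zz
Z/II-1 un I-1×I-2: ZZ|Zz
Z/II-2 un I-1×I-2: ZZ|Zz
Z/II-3 un I-1×I-2: ZZ|Zz
⇒ Z over [I-1,I-2,II-1,II-2,II-3]: 25 consistent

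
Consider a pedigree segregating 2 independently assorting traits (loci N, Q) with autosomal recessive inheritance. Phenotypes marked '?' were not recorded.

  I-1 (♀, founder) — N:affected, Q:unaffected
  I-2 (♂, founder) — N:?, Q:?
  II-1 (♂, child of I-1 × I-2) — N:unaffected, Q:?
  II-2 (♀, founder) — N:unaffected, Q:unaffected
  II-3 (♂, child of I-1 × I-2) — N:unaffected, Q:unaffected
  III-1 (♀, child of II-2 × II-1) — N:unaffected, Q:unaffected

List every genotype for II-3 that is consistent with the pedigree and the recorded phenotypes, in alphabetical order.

II-3 ∈ {Nn QQ, Nn Qq}

N/I-1 aff ·: nn
N/I-2 ? ·: NN|Nn
N/II-1 un I-1×I-2: Nn
N/II-2 un ·: NN|Nn
N/II-3 un I-1×I-2: Nn
N/III-1 un II-2×II-1: NN|Nn
⇒ N over [I-1,I-2,II-1,II-2,II-3,III-1]: 8 consistent
Q/I-1 un ·: QQ|Qq
Q/I-2 ? ·: QQ|Qq|qq
Q/II-1 ? I-1×I-2: QQ|Qq|qq
Q/II-2 un ·: QQ|Qq
Q/II-3 un I-1×I-2: QQ|Qq
Q/III-1 un II-2×II-1: QQ|Qq
⇒ Q over [I-1,I-2,II-1,II-2,II-3,III-1]: 59 consistent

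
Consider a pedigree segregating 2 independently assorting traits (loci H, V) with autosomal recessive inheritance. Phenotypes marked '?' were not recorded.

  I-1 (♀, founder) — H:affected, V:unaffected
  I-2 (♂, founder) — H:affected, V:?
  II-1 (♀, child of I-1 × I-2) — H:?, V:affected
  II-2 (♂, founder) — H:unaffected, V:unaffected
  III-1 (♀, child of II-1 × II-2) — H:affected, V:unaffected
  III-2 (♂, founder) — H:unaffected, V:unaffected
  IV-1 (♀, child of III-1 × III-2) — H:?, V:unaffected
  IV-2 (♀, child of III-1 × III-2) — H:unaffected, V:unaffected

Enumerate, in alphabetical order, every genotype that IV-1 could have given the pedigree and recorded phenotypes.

H/I-1 aff ·: hh
H/I-2 aff ·: hh
H/II-1 ? I-1×I-2: hh
H/II-2 un ·: Hh
H/III-1 aff II-1×II-2: hh
H/III-2 un ·: HH|Hh
H/IV-1 ? III-1×III-2: Hh|hh
H/IV-2 un III-1×III-2: Hh
⇒ H over [I-1,I-2,II-1,II-2,III-1,III-2,IV-1,IV-2]: 3 consistent
V/I-1 un ·: Vv
V/I-2 ? ·: Vv|vv
V/II-1 aff I-1×I-2: vv
V/II-2 un ·: VV|Vv
V/III-1 un II-1×II-2: Vv
V/III-2 un ·: VV|Vv
V/IV-1 un III-1×III-2: VV|Vv
V/IV-2 un III-1×III-2: VV|Vv
⇒ V over [I-1,I-2,II-1,II-2,III-1,III-2,IV-1,IV-2]: 32 consistent

IV-1 ∈ {Hh VV, Hh Vv, hh VV, hh Vv}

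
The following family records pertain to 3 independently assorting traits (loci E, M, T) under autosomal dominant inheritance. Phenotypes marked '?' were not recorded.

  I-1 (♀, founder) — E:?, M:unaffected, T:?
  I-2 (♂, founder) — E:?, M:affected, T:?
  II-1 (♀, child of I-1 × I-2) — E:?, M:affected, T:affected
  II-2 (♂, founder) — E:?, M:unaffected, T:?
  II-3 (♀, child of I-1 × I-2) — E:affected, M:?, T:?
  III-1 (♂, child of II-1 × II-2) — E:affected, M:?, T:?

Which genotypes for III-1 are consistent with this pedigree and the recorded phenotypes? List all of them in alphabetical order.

III-1 ∈ {EE Mm TT, EE Mm Tt, EE Mm tt, EE mm TT, EE mm Tt, EE mm tt, Ee Mm TT, Ee Mm Tt, Ee Mm tt, Ee mm TT, Ee mm Tt, Ee mm tt}

E/I-1 ? ·: ee|Ee|EE
E/I-2 ? ·: ee|Ee|EE
E/II-1 ? I-1×I-2: ee|Ee|EE
E/II-2 ? ·: ee|Ee|EE
E/II-3 aff I-1×I-2: Ee|EE
E/III-1 aff II-1×II-2: Ee|EE
⇒ E over [I-1,I-2,II-1,II-2,II-3,III-1]: 86 consistent
M/I-1 un ·: mm
M/I-2 aff ·: Mm|MM
M/II-1 aff I-1×I-2: Mm
M/II-2 un ·: mm
M/II-3 ? I-1×I-2: mm|Mm
M/III-1 ? II-1×II-2: mm|Mm
⇒ M over [I-1,I-2,II-1,II-2,II-3,III-1]: 6 consistent
T/I-1 ? ·: tt|Tt|TT
T/I-2 ? ·: tt|Tt|TT
T/II-1 aff I-1×I-2: Tt|TT
T/II-2 ? ·: tt|Tt|TT
T/II-3 ? I-1×I-2: tt|Tt|TT
T/III-1 ? II-1×II-2: tt|Tt|TT
⇒ T over [I-1,I-2,II-1,II-2,II-3,III-1]: 123 consistent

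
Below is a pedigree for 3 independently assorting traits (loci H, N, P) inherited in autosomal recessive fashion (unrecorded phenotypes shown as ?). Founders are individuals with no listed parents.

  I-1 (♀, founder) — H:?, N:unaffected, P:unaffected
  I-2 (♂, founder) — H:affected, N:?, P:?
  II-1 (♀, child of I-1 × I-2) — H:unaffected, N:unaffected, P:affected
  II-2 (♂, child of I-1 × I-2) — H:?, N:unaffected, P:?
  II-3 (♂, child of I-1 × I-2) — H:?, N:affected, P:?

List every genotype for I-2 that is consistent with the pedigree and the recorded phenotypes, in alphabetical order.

H/I-1 ? ·: HH|Hh
H/I-2 aff ·: hh
H/II-1 un I-1×I-2: Hh
H/II-2 ? I-1×I-2: Hh|hh
H/II-3 ? I-1×I-2: Hh|hh
⇒ H over [I-1,I-2,II-1,II-2,II-3]: 5 consistent
N/I-1 un ·: Nn
N/I-2 ? ·: Nn|nn
N/II-1 un I-1×I-2: NN|Nn
N/II-2 un I-1×I-2: NN|Nn
N/II-3 aff I-1×I-2: nn
⇒ N over [I-1,I-2,II-1,II-2,II-3]: 5 consistent
P/I-1 un ·: Pp
P/I-2 ? ·: Pp|pp
P/II-1 aff I-1×I-2: pp
P/II-2 ? I-1×I-2: PP|Pp|pp
P/II-3 ? I-1×I-2: PP|Pp|pp
⇒ P over [I-1,I-2,II-1,II-2,II-3]: 13 consistent

I-2 ∈ {hh Nn Pp, hh Nn pp, hh nn Pp, hh nn pp}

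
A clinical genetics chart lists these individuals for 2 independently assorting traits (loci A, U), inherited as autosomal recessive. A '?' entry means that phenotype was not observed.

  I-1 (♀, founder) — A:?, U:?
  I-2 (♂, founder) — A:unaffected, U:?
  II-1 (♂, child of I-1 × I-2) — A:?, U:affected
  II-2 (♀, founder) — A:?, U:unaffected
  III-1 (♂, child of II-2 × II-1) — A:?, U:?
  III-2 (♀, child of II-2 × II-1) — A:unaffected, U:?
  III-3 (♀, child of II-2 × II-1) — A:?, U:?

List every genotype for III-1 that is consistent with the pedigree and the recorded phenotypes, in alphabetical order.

III-1 ∈ {AA Uu, AA uu, Aa Uu, Aa uu, aa Uu, aa uu}

A/I-1 ? ·: AA|Aa|aa
A/I-2 un ·: AA|Aa
A/II-1 ? I-1×I-2: AA|Aa|aa
A/II-2 ? ·: AA|Aa|aa
A/III-1 ? II-2×II-1: AA|Aa|aa
A/III-2 un II-2×II-1: AA|Aa
A/III-3 ? II-2×II-1: AA|Aa|aa
⇒ A over [I-1,I-2,II-1,II-2,III-1,III-2,III-3]: 200 consistent
U/I-1 ? ·: Uu|uu
U/I-2 ? ·: Uu|uu
U/II-1 aff I-1×I-2: uu
U/II-2 un ·: UU|Uu
U/III-1 ? II-2×II-1: Uu|uu
U/III-2 ? II-2×II-1: Uu|uu
U/III-3 ? II-2×II-1: Uu|uu
⇒ U over [I-1,I-2,II-1,II-2,III-1,III-2,III-3]: 36 consistent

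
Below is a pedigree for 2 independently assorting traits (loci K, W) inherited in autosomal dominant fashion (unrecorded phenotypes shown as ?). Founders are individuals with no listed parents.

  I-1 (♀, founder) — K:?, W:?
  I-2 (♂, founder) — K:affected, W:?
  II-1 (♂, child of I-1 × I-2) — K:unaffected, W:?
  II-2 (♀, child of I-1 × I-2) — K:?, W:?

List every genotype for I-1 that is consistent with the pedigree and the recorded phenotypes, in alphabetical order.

I-1 ∈ {Kk WW, Kk Ww, Kk ww, kk WW, kk Ww, kk ww}

K/I-1 ? ·: kk|Kk
K/I-2 aff ·: Kk
K/II-1 un I-1×I-2: kk
K/II-2 ? I-1×I-2: kk|Kk|KK
⇒ K over [I-1,I-2,II-1,II-2]: 5 consistent
W/I-1 ? ·: ww|Ww|WW
W/I-2 ? ·: ww|Ww|WW
W/II-1 ? I-1×I-2: ww|Ww|WW
W/II-2 ? I-1×I-2: ww|Ww|WW
⇒ W over [I-1,I-2,II-1,II-2]: 29 consistent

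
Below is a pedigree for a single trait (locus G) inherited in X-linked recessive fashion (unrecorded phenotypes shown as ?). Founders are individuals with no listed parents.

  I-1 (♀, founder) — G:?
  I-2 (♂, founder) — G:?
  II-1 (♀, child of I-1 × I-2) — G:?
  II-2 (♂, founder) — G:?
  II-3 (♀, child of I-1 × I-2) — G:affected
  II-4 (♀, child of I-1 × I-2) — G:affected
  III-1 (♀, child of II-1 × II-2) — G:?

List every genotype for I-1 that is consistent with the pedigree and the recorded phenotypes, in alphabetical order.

I-1 ∈ {X^GX^g, X^gX^g}

G/I-1 ? ·: X^GX^g|X^gX^g
G/I-2 ? ·: X^gY
G/II-1 ? I-1×I-2: X^GX^g|X^gX^g
G/II-2 ? ·: X^GY|X^gY
G/II-3 aff I-1×I-2: X^gX^g
G/II-4 aff I-1×I-2: X^gX^g
G/III-1 ? II-1×II-2: X^GX^G|X^GX^g|X^gX^g
⇒ G over [I-1,I-2,II-1,II-2,II-3,II-4,III-1]: 8 consistent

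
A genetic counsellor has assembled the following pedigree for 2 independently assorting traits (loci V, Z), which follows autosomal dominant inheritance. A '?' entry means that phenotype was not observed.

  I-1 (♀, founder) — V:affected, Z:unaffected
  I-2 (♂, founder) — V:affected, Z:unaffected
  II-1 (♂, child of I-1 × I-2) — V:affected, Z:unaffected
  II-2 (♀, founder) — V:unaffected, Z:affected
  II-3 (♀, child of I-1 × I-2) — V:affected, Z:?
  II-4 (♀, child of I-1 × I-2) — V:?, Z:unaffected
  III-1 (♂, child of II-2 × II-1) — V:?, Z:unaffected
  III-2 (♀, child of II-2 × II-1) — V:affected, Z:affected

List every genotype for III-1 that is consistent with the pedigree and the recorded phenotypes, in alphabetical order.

III-1 ∈ {Vv zz, vv zz}

V/I-1 aff ·: Vv|VV
V/I-2 aff ·: Vv|VV
V/II-1 aff I-1×I-2: Vv|VV
V/II-2 un ·: vv
V/II-3 aff I-1×I-2: Vv|VV
V/II-4 ? I-1×I-2: vv|Vv|VV
V/III-1 ? II-2×II-1: vv|Vv
V/III-2 aff II-2×II-1: Vv
⇒ V over [I-1,I-2,II-1,II-2,II-3,II-4,III-1,III-2]: 43 consistent
Z/I-1 un ·: zz
Z/I-2 un ·: zz
Z/II-1 un I-1×I-2: zz
Z/II-2 aff ·: Zz
Z/II-3 ? I-1×I-2: zz
Z/II-4 un I-1×I-2: zz
Z/III-1 un II-2×II-1: zz
Z/III-2 aff II-2×II-1: Zz
⇒ Z over [I-1,I-2,II-1,II-2,II-3,II-4,III-1,III-2]: 1 consistent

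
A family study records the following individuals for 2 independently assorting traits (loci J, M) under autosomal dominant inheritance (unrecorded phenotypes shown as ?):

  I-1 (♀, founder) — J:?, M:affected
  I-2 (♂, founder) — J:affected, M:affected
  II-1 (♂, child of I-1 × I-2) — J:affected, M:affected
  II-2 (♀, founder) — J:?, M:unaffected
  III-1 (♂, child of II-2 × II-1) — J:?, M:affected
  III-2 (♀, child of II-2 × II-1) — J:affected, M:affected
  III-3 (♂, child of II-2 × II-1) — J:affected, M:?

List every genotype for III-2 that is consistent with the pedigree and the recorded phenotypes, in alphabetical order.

J/I-1 ? ·: jj|Jj|JJ
J/I-2 aff ·: Jj|JJ
J/II-1 aff I-1×I-2: Jj|JJ
J/II-2 ? ·: jj|Jj|JJ
J/III-1 ? II-2×II-1: jj|Jj|JJ
J/III-2 aff II-2×II-1: Jj|JJ
J/III-3 aff II-2×II-1: Jj|JJ
⇒ J over [I-1,I-2,II-1,II-2,III-1,III-2,III-3]: 150 consistent
M/I-1 aff ·: Mm|MM
M/I-2 aff ·: Mm|MM
M/II-1 aff I-1×I-2: Mm|MM
M/II-2 un ·: mm
M/III-1 aff II-2×II-1: Mm
M/III-2 aff II-2×II-1: Mm
M/III-3 ? II-2×II-1: mm|Mm
⇒ M over [I-1,I-2,II-1,II-2,III-1,III-2,III-3]: 10 consistent

III-2 ∈ {JJ Mm, Jj Mm}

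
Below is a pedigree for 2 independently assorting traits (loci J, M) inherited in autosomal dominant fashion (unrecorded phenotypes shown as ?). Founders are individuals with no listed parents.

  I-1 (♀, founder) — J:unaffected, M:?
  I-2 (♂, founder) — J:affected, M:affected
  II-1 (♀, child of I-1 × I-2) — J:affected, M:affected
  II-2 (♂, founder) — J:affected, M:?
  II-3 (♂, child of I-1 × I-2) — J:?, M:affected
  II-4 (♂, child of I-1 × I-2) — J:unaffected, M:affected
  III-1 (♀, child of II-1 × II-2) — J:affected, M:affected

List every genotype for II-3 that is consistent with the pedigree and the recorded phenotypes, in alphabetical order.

II-3 ∈ {Jj MM, Jj Mm, jj MM, jj Mm}

J/I-1 un ·: jj
J/I-2 aff ·: Jj
J/II-1 aff I-1×I-2: Jj
J/II-2 aff ·: Jj|JJ
J/II-3 ? I-1×I-2: jj|Jj
J/II-4 un I-1×I-2: jj
J/III-1 aff II-1×II-2: Jj|JJ
⇒ J over [I-1,I-2,II-1,II-2,II-3,II-4,III-1]: 8 consistent
M/I-1 ? ·: mm|Mm|MM
M/I-2 aff ·: Mm|MM
M/II-1 aff I-1×I-2: Mm|MM
M/II-2 ? ·: mm|Mm|MM
M/II-3 aff I-1×I-2: Mm|MM
M/II-4 aff I-1×I-2: Mm|MM
M/III-1 aff II-1×II-2: Mm|MM
⇒ M over [I-1,I-2,II-1,II-2,II-3,II-4,III-1]: 122 consistent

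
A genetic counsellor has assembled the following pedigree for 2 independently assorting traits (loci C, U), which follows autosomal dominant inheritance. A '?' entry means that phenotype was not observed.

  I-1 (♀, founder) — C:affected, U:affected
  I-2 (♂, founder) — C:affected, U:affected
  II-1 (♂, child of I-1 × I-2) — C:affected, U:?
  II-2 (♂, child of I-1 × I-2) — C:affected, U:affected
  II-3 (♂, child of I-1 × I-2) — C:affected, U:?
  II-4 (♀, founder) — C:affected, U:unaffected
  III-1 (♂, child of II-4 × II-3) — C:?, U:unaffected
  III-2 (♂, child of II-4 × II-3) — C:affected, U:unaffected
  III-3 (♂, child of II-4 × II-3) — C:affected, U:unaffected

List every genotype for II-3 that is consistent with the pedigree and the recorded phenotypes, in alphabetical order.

II-3 ∈ {CC Uu, CC uu, Cc Uu, Cc uu}

C/I-1 aff ·: Cc|CC
C/I-2 aff ·: Cc|CC
C/II-1 aff I-1×I-2: Cc|CC
C/II-2 aff I-1×I-2: Cc|CC
C/II-3 aff I-1×I-2: Cc|CC
C/II-4 aff ·: Cc|CC
C/III-1 ? II-4×II-3: cc|Cc|CC
C/III-2 aff II-4×II-3: Cc|CC
C/III-3 aff II-4×II-3: Cc|CC
⇒ C over [I-1,I-2,II-1,II-2,II-3,II-4,III-1,III-2,III-3]: 357 consistent
U/I-1 aff ·: Uu|UU
U/I-2 aff ·: Uu|UU
U/II-1 ? I-1×I-2: uu|Uu|UU
U/II-2 aff I-1×I-2: Uu|UU
U/II-3 ? I-1×I-2: uu|Uu
U/II-4 un ·: uu
U/III-1 un II-4×II-3: uu
U/III-2 un II-4×II-3: uu
U/III-3 un II-4×II-3: uu
⇒ U over [I-1,I-2,II-1,II-2,II-3,II-4,III-1,III-2,III-3]: 20 consistent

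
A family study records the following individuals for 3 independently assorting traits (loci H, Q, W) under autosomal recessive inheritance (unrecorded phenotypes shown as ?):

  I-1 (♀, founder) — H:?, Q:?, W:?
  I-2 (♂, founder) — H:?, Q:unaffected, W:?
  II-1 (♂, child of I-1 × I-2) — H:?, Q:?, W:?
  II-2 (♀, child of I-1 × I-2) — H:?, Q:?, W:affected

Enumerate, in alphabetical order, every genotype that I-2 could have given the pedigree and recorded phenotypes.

H/I-1 ? ·: HH|Hh|hh
H/I-2 ? ·: HH|Hh|hh
H/II-1 ? I-1×I-2: HH|Hh|hh
H/II-2 ? I-1×I-2: HH|Hh|hh
⇒ H over [I-1,I-2,II-1,II-2]: 29 consistent
Q/I-1 ? ·: QQ|Qq|qq
Q/I-2 un ·: QQ|Qq
Q/II-1 ? I-1×I-2: QQ|Qq|qq
Q/II-2 ? I-1×I-2: QQ|Qq|qq
⇒ Q over [I-1,I-2,II-1,II-2]: 23 consistent
W/I-1 ? ·: Ww|ww
W/I-2 ? ·: Ww|ww
W/II-1 ? I-1×I-2: WW|Ww|ww
W/II-2 aff I-1×I-2: ww
⇒ W over [I-1,I-2,II-1,II-2]: 8 consistent

I-2 ∈ {HH QQ Ww, HH QQ ww, HH Qq Ww, HH Qq ww, Hh QQ Ww, Hh QQ ww, Hh Qq Ww, Hh Qq ww, hh QQ Ww, hh QQ ww, hh Qq Ww, hh Qq ww}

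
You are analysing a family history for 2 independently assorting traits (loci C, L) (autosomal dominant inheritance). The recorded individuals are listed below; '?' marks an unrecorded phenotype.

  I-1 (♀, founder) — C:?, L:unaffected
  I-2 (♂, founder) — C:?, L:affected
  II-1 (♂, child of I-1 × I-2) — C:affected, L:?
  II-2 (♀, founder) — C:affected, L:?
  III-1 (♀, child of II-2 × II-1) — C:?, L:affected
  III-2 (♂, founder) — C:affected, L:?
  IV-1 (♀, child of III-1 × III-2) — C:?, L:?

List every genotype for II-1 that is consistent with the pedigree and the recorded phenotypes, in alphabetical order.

C/I-1 ? ·: cc|Cc|CC
C/I-2 ? ·: cc|Cc|CC
C/II-1 aff I-1×I-2: Cc|CC
C/II-2 aff ·: Cc|CC
C/III-1 ? II-2×II-1: cc|Cc|CC
C/III-2 aff ·: Cc|CC
C/IV-1 ? III-1×III-2: cc|Cc|CC
⇒ C over [I-1,I-2,II-1,II-2,III-1,III-2,IV-1]: 177 consistent
L/I-1 un ·: ll
L/I-2 aff ·: Ll|LL
L/II-1 ? I-1×I-2: ll|Ll
L/II-2 ? ·: ll|Ll|LL
L/III-1 aff II-2×II-1: Ll|LL
L/III-2 ? ·: ll|Ll|LL
L/IV-1 ? III-1×III-2: ll|Ll|LL
⇒ L over [I-1,I-2,II-1,II-2,III-1,III-2,IV-1]: 72 consistent

II-1 ∈ {CC Ll, CC ll, Cc Ll, Cc ll}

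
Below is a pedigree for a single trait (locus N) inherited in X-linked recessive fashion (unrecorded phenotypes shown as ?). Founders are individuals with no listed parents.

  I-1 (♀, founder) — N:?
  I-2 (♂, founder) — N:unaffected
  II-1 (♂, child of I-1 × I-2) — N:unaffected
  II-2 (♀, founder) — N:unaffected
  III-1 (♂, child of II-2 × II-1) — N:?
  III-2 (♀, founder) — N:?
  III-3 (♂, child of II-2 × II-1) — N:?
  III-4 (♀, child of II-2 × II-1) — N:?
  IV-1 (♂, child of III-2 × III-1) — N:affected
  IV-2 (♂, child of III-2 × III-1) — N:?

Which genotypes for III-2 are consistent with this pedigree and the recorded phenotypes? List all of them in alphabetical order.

N/I-1 ? ·: X^NX^N|X^NX^n
N/I-2 un ·: X^NY
N/II-1 un I-1×I-2: X^NY
N/II-2 un ·: X^NX^N|X^NX^n
N/III-1 ? II-2×II-1: X^NY|X^nY
N/III-2 ? ·: X^NX^n|X^nX^n
N/III-3 ? II-2×II-1: X^NY|X^nY
N/III-4 ? II-2×II-1: X^NX^N|X^NX^n
N/IV-1 aff III-2×III-1: X^nY
N/IV-2 ? III-2×III-1: X^NY|X^nY
⇒ N over [I-1,I-2,II-1,II-2,III-1,III-2,III-3,III-4,IV-1,IV-2]: 54 consistent

III-2 ∈ {X^NX^n, X^nX^n}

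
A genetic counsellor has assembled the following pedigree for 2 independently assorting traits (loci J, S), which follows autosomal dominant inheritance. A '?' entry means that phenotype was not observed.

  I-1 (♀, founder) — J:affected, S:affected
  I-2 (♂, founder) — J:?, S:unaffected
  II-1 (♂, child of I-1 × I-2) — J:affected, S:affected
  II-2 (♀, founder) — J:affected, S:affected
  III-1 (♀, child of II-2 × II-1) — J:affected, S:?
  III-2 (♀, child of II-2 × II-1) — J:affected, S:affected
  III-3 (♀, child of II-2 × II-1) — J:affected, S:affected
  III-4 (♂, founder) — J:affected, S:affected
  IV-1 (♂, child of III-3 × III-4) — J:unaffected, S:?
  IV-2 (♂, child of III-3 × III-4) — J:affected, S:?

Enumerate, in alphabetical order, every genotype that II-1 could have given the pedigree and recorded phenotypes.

J/I-1 aff ·: Jj|JJ
J/I-2 ? ·: jj|Jj|JJ
J/II-1 aff I-1×I-2: Jj|JJ
J/II-2 aff ·: Jj|JJ
J/III-1 aff II-2×II-1: Jj|JJ
J/III-2 aff II-2×II-1: Jj|JJ
J/III-3 aff II-2×II-1: Jj
J/III-4 aff ·: Jj
J/IV-1 un III-3×III-4: jj
J/IV-2 aff III-3×III-4: Jj|JJ
⇒ J over [I-1,I-2,II-1,II-2,III-1,III-2,III-3,III-4,IV-1,IV-2]: 112 consistent
S/I-1 aff ·: Ss|SS
S/I-2 un ·: ss
S/II-1 aff I-1×I-2: Ss
S/II-2 aff ·: Ss|SS
S/III-1 ? II-2×II-1: ss|Ss|SS
S/III-2 aff II-2×II-1: Ss|SS
S/III-3 aff II-2×II-1: Ss|SS
S/III-4 aff ·: Ss|SS
S/IV-1 ? III-3×III-4: ss|Ss|SS
S/IV-2 ? III-3×III-4: ss|Ss|SS
⇒ S over [I-1,I-2,II-1,II-2,III-1,III-2,III-3,III-4,IV-1,IV-2]: 360 consistent

II-1 ∈ {JJ Ss, Jj Ss}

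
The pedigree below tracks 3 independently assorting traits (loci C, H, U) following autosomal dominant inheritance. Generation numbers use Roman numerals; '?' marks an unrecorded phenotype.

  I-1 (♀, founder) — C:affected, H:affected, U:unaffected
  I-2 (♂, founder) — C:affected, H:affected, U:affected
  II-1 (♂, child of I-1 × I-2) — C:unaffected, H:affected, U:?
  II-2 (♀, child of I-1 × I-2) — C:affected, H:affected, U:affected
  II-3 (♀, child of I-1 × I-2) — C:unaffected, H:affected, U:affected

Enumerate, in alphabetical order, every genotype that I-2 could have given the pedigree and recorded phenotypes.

C/I-1 aff ·: Cc
C/I-2 aff ·: Cc
C/II-1 un I-1×I-2: cc
C/II-2 aff I-1×I-2: Cc|CC
C/II-3 un I-1×I-2: cc
⇒ C over [I-1,I-2,II-1,II-2,II-3]: 2 consistent
H/I-1 aff ·: Hh|HH
H/I-2 aff ·: Hh|HH
H/II-1 aff I-1×I-2: Hh|HH
H/II-2 aff I-1×I-2: Hh|HH
H/II-3 aff I-1×I-2: Hh|HH
⇒ H over [I-1,I-2,II-1,II-2,II-3]: 25 consistent
U/I-1 un ·: uu
U/I-2 aff ·: Uu|UU
U/II-1 ? I-1×I-2: uu|Uu
U/II-2 aff I-1×I-2: Uu
U/II-3 aff I-1×I-2: Uu
⇒ U over [I-1,I-2,II-1,II-2,II-3]: 3 consistent

I-2 ∈ {Cc HH UU, Cc HH Uu, Cc Hh UU, Cc Hh Uu}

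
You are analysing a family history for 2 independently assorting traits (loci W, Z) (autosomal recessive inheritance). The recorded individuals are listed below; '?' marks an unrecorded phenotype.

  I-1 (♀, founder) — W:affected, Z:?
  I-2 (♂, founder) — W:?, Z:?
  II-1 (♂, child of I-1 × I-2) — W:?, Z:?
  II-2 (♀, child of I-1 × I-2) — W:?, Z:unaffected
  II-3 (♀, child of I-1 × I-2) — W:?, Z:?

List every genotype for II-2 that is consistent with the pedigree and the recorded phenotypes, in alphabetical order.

W/I-1 aff ·: ww
W/I-2 ? ·: WW|Ww|ww
W/II-1 ? I-1×I-2: Ww|ww
W/II-2 ? I-1×I-2: Ww|ww
W/II-3 ? I-1×I-2: Ww|ww
⇒ W over [I-1,I-2,II-1,II-2,II-3]: 10 consistent
Z/I-1 ? ·: ZZ|Zz|zz
Z/I-2 ? ·: ZZ|Zz|zz
Z/II-1 ? I-1×I-2: ZZ|Zz|zz
Z/II-2 un I-1×I-2: ZZ|Zz
Z/II-3 ? I-1×I-2: ZZ|Zz|zz
⇒ Z over [I-1,I-2,II-1,II-2,II-3]: 45 consistent

II-2 ∈ {Ww ZZ, Ww Zz, ww ZZ, ww Zz}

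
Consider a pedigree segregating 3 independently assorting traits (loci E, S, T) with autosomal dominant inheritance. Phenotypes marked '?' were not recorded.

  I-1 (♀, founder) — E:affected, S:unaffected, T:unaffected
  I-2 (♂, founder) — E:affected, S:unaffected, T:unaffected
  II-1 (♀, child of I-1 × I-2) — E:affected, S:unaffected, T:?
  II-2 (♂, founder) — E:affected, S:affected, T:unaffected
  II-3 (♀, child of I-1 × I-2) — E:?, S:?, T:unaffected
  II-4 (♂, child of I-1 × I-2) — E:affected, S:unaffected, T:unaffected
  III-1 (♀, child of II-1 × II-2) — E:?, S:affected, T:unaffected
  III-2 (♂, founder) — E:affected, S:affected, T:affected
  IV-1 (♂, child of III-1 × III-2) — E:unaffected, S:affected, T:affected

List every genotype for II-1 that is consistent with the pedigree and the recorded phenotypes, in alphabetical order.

E/I-1 aff ·: Ee|EE
E/I-2 aff ·: Ee|EE
E/II-1 aff I-1×I-2: Ee|EE
E/II-2 aff ·: Ee|EE
E/II-3 ? I-1×I-2: ee|Ee|EE
E/II-4 aff I-1×I-2: Ee|EE
E/III-1 ? II-1×II-2: ee|Ee
E/III-2 aff ·: Ee
E/IV-1 un III-1×III-2: ee
⇒ E over [I-1,I-2,II-1,II-2,II-3,II-4,III-1,III-2,IV-1]: 57 consistent
S/I-1 un ·: ss
S/I-2 un ·: ss
S/II-1 un I-1×I-2: ss
S/II-2 aff ·: Ss|SS
S/II-3 ? I-1×I-2: ss
S/II-4 un I-1×I-2: ss
S/III-1 aff II-1×II-2: Ss
S/III-2 aff ·: Ss|SS
S/IV-1 aff III-1×III-2: Ss|SS
⇒ S over [I-1,I-2,II-1,II-2,II-3,II-4,III-1,III-2,IV-1]: 8 consistent
T/I-1 un ·: tt
T/I-2 un ·: tt
T/II-1 ? I-1×I-2: tt
T/II-2 un ·: tt
T/II-3 un I-1×I-2: tt
T/II-4 un I-1×I-2: tt
T/III-1 un II-1×II-2: tt
T/III-2 aff ·: Tt|TT
T/IV-1 aff III-1×III-2: Tt
⇒ T over [I-1,I-2,II-1,II-2,II-3,II-4,III-1,III-2,IV-1]: 2 consistent

II-1 ∈ {EE ss tt, Ee ss tt}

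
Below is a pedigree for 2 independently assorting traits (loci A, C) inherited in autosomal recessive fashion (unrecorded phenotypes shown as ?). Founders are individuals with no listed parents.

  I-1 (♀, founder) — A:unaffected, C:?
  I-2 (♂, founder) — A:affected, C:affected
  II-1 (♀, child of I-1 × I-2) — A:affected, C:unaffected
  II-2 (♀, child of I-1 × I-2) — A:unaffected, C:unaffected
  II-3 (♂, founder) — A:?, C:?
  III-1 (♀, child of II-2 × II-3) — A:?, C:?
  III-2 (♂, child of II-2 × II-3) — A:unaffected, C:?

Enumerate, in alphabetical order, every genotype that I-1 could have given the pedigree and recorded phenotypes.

I-1 ∈ {Aa CC, Aa Cc}

A/I-1 un ·: Aa
A/I-2 aff ·: aa
A/II-1 aff I-1×I-2: aa
A/II-2 un I-1×I-2: Aa
A/II-3 ? ·: AA|Aa|aa
A/III-1 ? II-2×II-3: AA|Aa|aa
A/III-2 un II-2×II-3: AA|Aa
⇒ A over [I-1,I-2,II-1,II-2,II-3,III-1,III-2]: 12 consistent
C/I-1 ? ·: CC|Cc
C/I-2 aff ·: cc
C/II-1 un I-1×I-2: Cc
C/II-2 un I-1×I-2: Cc
C/II-3 ? ·: CC|Cc|cc
C/III-1 ? II-2×II-3: CC|Cc|cc
C/III-2 ? II-2×II-3: CC|Cc|cc
⇒ C over [I-1,I-2,II-1,II-2,II-3,III-1,III-2]: 34 consistent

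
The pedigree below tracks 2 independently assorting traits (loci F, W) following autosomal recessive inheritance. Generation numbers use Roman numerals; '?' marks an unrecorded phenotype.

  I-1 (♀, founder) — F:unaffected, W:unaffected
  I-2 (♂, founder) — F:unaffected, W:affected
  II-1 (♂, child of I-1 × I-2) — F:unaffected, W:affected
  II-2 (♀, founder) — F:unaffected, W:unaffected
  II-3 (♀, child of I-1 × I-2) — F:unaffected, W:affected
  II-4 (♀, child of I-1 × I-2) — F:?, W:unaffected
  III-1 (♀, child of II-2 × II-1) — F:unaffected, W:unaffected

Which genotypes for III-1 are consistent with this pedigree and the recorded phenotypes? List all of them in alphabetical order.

III-1 ∈ {FF Ww, Ff Ww}

F/I-1 un ·: FF|Ff
F/I-2 un ·: FF|Ff
F/II-1 un I-1×I-2: FF|Ff
F/II-2 un ·: FF|Ff
F/II-3 un I-1×I-2: FF|Ff
F/II-4 ? I-1×I-2: FF|Ff|ff
F/III-1 un II-2×II-1: FF|Ff
⇒ F over [I-1,I-2,II-1,II-2,II-3,II-4,III-1]: 101 consistent
W/I-1 un ·: Ww
W/I-2 aff ·: ww
W/II-1 aff I-1×I-2: ww
W/II-2 un ·: WW|Ww
W/II-3 aff I-1×I-2: ww
W/II-4 un I-1×I-2: Ww
W/III-1 un II-2×II-1: Ww
⇒ W over [I-1,I-2,II-1,II-2,II-3,II-4,III-1]: 2 consistent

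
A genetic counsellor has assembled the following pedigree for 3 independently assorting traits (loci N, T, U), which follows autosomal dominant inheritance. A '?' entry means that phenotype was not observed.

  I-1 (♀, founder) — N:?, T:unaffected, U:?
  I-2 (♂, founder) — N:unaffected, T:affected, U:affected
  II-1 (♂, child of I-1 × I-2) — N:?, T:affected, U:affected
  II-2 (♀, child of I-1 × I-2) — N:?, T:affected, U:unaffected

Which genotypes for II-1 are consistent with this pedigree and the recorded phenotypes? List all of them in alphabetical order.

N/I-1 ? ·: nn|Nn|NN
N/I-2 un ·: nn
N/II-1 ? I-1×I-2: nn|Nn
N/II-2 ? I-1×I-2: nn|Nn
⇒ N over [I-1,I-2,II-1,II-2]: 6 consistent
T/I-1 un ·: tt
T/I-2 aff ·: Tt|TT
T/II-1 aff I-1×I-2: Tt
T/II-2 aff I-1×I-2: Tt
⇒ T over [I-1,I-2,II-1,II-2]: 2 consistent
U/I-1 ? ·: uu|Uu
U/I-2 aff ·: Uu
U/II-1 aff I-1×I-2: Uu|UU
U/II-2 un I-1×I-2: uu
⇒ U over [I-1,I-2,II-1,II-2]: 3 consistent

II-1 ∈ {Nn Tt UU, Nn Tt Uu, nn Tt UU, nn Tt Uu}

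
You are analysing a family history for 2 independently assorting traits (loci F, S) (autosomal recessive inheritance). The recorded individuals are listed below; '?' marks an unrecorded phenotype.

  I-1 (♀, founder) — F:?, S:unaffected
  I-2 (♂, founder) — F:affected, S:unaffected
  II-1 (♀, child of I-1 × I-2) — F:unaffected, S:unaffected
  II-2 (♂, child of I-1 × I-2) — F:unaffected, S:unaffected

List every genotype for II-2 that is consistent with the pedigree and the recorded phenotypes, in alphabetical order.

F/I-1 ? ·: FF|Ff
F/I-2 aff ·: ff
F/II-1 un I-1×I-2: Ff
F/II-2 un I-1×I-2: Ff
⇒ F over [I-1,I-2,II-1,II-2]: 2 consistent
S/I-1 un ·: SS|Ss
S/I-2 un ·: SS|Ss
S/II-1 un I-1×I-2: SS|Ss
S/II-2 un I-1×I-2: SS|Ss
⇒ S over [I-1,I-2,II-1,II-2]: 13 consistent

II-2 ∈ {Ff SS, Ff Ss}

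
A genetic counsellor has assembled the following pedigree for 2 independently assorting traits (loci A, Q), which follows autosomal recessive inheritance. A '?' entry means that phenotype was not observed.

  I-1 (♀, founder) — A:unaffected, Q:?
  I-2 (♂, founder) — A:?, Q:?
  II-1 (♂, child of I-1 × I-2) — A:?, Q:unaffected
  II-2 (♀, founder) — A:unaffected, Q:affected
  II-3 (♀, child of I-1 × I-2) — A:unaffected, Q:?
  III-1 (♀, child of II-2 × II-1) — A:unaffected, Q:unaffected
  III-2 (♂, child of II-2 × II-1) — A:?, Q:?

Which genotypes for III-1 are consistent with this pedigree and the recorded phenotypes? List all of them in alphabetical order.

A/I-1 un ·: AA|Aa
A/I-2 ? ·: AA|Aa|aa
A/II-1 ? I-1×I-2: AA|Aa|aa
A/II-2 un ·: AA|Aa
A/II-3 un I-1×I-2: AA|Aa
A/III-1 un II-2×II-1: AA|Aa
A/III-2 ? II-2×II-1: AA|Aa|aa
⇒ A over [I-1,I-2,II-1,II-2,II-3,III-1,III-2]: 124 consistent
Q/I-1 ? ·: QQ|Qq|qq
Q/I-2 ? ·: QQ|Qq|qq
Q/II-1 un I-1×I-2: QQ|Qq
Q/II-2 aff ·: qq
Q/II-3 ? I-1×I-2: QQ|Qq|qq
Q/III-1 un II-2×II-1: Qq
Q/III-2 ? II-2×II-1: Qq|qq
⇒ Q over [I-1,I-2,II-1,II-2,II-3,III-1,III-2]: 34 consistent

III-1 ∈ {AA Qq, Aa Qq}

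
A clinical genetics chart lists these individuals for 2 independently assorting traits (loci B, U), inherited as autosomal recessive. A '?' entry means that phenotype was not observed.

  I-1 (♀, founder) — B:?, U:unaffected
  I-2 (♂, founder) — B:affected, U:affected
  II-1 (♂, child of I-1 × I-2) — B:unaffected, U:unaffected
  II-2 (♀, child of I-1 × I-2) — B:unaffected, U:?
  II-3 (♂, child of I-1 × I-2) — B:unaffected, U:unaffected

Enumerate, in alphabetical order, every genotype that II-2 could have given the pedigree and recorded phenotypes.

II-2 ∈ {Bb Uu, Bb uu}

B/I-1 ? ·: BB|Bb
B/I-2 aff ·: bb
B/II-1 un I-1×I-2: Bb
B/II-2 un I-1×I-2: Bb
B/II-3 un I-1×I-2: Bb
⇒ B over [I-1,I-2,II-1,II-2,II-3]: 2 consistent
U/I-1 un ·: UU|Uu
U/I-2 aff ·: uu
U/II-1 un I-1×I-2: Uu
U/II-2 ? I-1×I-2: Uu|uu
U/II-3 un I-1×I-2: Uu
⇒ U over [I-1,I-2,II-1,II-2,II-3]: 3 consistent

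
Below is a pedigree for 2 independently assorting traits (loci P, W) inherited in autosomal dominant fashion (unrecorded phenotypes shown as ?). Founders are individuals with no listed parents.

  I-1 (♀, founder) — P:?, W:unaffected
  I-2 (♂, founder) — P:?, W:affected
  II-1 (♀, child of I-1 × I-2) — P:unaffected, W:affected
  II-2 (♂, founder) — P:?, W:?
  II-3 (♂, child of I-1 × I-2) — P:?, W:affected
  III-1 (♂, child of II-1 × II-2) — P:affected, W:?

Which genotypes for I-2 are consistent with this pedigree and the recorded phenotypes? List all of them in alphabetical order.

P/I-1 ? ·: pp|Pp
P/I-2 ? ·: pp|Pp
P/II-1 un I-1×I-2: pp
P/II-2 ? ·: Pp|PP
P/II-3 ? I-1×I-2: pp|Pp|PP
P/III-1 aff II-1×II-2: Pp
⇒ P over [I-1,I-2,II-1,II-2,II-3,III-1]: 16 consistent
W/I-1 un ·: ww
W/I-2 aff ·: Ww|WW
W/II-1 aff I-1×I-2: Ww
W/II-2 ? ·: ww|Ww|WW
W/II-3 aff I-1×I-2: Ww
W/III-1 ? II-1×II-2: ww|Ww|WW
⇒ W over [I-1,I-2,II-1,II-2,II-3,III-1]: 14 consistent

I-2 ∈ {Pp WW, Pp Ww, pp WW, pp Ww}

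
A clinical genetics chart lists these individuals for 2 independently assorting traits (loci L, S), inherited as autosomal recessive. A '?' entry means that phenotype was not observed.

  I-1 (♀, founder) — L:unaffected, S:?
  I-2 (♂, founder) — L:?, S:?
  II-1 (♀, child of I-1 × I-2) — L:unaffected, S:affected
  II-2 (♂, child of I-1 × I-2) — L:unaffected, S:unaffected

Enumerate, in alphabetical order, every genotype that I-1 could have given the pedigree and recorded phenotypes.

I-1 ∈ {LL Ss, LL ss, Ll Ss, Ll ss}

L/I-1 un ·: LL|Ll
L/I-2 ? ·: LL|Ll|ll
L/II-1 un I-1×I-2: LL|Ll
L/II-2 un I-1×I-2: LL|Ll
⇒ L over [I-1,I-2,II-1,II-2]: 15 consistent
S/I-1 ? ·: Ss|ss
S/I-2 ? ·: Ss|ss
S/II-1 aff I-1×I-2: ss
S/II-2 un I-1×I-2: SS|Ss
⇒ S over [I-1,I-2,II-1,II-2]: 4 consistent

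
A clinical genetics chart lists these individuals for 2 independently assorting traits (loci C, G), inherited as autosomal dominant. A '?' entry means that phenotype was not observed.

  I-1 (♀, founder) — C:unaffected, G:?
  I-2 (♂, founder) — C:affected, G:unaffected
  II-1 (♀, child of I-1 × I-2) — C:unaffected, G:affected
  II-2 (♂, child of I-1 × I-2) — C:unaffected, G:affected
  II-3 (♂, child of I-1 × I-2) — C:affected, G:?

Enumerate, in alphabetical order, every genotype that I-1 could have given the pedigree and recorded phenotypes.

C/I-1 un ·: cc
C/I-2 aff ·: Cc
C/II-1 un I-1×I-2: cc
C/II-2 un I-1×I-2: cc
C/II-3 aff I-1×I-2: Cc
⇒ C over [I-1,I-2,II-1,II-2,II-3]: 1 consistent
G/I-1 ? ·: Gg|GG
G/I-2 un ·: gg
G/II-1 aff I-1×I-2: Gg
G/II-2 aff I-1×I-2: Gg
G/II-3 ? I-1×I-2: gg|Gg
⇒ G over [I-1,I-2,II-1,II-2,II-3]: 3 consistent

I-1 ∈ {cc GG, cc Gg}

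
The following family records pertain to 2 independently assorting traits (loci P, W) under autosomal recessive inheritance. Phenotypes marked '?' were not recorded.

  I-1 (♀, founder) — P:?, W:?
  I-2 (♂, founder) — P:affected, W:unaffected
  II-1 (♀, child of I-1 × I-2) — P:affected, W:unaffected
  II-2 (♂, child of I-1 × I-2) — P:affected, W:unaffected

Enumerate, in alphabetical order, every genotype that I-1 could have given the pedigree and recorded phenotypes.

I-1 ∈ {Pp WW, Pp Ww, Pp ww, pp WW, pp Ww, pp ww}

P/I-1 ? ·: Pp|pp
P/I-2 aff ·: pp
P/II-1 aff I-1×I-2: pp
P/II-2 aff I-1×I-2: pp
⇒ P over [I-1,I-2,II-1,II-2]: 2 consistent
W/I-1 ? ·: WW|Ww|ww
W/I-2 un ·: WW|Ww
W/II-1 un I-1×I-2: WW|Ww
W/II-2 un I-1×I-2: WW|Ww
⇒ W over [I-1,I-2,II-1,II-2]: 15 consistent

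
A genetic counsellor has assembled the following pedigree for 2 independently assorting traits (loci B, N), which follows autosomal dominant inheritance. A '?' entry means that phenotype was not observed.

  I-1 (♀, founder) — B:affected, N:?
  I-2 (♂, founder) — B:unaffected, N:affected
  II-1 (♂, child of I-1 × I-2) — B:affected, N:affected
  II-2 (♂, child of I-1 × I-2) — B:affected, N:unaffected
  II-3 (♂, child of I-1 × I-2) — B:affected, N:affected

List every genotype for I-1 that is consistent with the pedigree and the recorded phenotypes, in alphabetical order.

I-1 ∈ {BB Nn, BB nn, Bb Nn, Bb nn}

B/I-1 aff ·: Bb|BB
B/I-2 un ·: bb
B/II-1 aff I-1×I-2: Bb
B/II-2 aff I-1×I-2: Bb
B/II-3 aff I-1×I-2: Bb
⇒ B over [I-1,I-2,II-1,II-2,II-3]: 2 consistent
N/I-1 ? ·: nn|Nn
N/I-2 aff ·: Nn
N/II-1 aff I-1×I-2: Nn|NN
N/II-2 un I-1×I-2: nn
N/II-3 aff I-1×I-2: Nn|NN
⇒ N over [I-1,I-2,II-1,II-2,II-3]: 5 consistent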